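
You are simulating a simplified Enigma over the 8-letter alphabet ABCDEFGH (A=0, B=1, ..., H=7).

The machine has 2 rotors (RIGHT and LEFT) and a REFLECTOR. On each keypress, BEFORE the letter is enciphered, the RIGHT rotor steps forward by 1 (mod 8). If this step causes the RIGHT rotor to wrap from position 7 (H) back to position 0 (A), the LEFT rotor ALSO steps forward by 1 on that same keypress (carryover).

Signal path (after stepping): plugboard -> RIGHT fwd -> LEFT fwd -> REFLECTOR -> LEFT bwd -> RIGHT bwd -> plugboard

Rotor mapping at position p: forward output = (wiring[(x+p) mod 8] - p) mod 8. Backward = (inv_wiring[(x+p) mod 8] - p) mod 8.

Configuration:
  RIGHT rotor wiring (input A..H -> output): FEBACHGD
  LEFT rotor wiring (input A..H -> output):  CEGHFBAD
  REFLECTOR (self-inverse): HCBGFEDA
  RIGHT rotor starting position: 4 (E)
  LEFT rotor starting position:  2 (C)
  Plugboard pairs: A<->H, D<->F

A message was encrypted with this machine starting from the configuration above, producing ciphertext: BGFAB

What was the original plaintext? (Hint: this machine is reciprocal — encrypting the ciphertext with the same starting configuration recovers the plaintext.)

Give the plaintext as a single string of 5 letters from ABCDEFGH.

Answer: FDHFH

Derivation:
Char 1 ('B'): step: R->5, L=2; B->plug->B->R->B->L->F->refl->E->L'->A->R'->D->plug->F
Char 2 ('G'): step: R->6, L=2; G->plug->G->R->E->L->G->refl->D->L'->C->R'->F->plug->D
Char 3 ('F'): step: R->7, L=2; F->plug->D->R->C->L->D->refl->G->L'->E->R'->A->plug->H
Char 4 ('A'): step: R->0, L->3 (L advanced); A->plug->H->R->D->L->F->refl->E->L'->A->R'->D->plug->F
Char 5 ('B'): step: R->1, L=3; B->plug->B->R->A->L->E->refl->F->L'->D->R'->A->plug->H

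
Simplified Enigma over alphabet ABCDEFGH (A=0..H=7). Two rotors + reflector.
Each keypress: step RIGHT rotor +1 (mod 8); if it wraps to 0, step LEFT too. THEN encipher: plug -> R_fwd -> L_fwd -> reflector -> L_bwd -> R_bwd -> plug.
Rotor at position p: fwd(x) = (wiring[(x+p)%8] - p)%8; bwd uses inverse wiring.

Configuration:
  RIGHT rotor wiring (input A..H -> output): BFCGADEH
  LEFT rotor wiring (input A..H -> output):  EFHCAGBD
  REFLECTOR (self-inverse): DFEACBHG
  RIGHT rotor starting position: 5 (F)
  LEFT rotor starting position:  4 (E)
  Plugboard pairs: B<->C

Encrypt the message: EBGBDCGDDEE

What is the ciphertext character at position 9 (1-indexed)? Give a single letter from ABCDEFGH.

Char 1 ('E'): step: R->6, L=4; E->plug->E->R->E->L->A->refl->D->L'->G->R'->A->plug->A
Char 2 ('B'): step: R->7, L=4; B->plug->C->R->G->L->D->refl->A->L'->E->R'->G->plug->G
Char 3 ('G'): step: R->0, L->5 (L advanced); G->plug->G->R->E->L->A->refl->D->L'->H->R'->H->plug->H
Char 4 ('B'): step: R->1, L=5; B->plug->C->R->F->L->C->refl->E->L'->B->R'->B->plug->C
Char 5 ('D'): step: R->2, L=5; D->plug->D->R->B->L->E->refl->C->L'->F->R'->F->plug->F
Char 6 ('C'): step: R->3, L=5; C->plug->B->R->F->L->C->refl->E->L'->B->R'->D->plug->D
Char 7 ('G'): step: R->4, L=5; G->plug->G->R->G->L->F->refl->B->L'->A->R'->C->plug->B
Char 8 ('D'): step: R->5, L=5; D->plug->D->R->E->L->A->refl->D->L'->H->R'->B->plug->C
Char 9 ('D'): step: R->6, L=5; D->plug->D->R->H->L->D->refl->A->L'->E->R'->E->plug->E

E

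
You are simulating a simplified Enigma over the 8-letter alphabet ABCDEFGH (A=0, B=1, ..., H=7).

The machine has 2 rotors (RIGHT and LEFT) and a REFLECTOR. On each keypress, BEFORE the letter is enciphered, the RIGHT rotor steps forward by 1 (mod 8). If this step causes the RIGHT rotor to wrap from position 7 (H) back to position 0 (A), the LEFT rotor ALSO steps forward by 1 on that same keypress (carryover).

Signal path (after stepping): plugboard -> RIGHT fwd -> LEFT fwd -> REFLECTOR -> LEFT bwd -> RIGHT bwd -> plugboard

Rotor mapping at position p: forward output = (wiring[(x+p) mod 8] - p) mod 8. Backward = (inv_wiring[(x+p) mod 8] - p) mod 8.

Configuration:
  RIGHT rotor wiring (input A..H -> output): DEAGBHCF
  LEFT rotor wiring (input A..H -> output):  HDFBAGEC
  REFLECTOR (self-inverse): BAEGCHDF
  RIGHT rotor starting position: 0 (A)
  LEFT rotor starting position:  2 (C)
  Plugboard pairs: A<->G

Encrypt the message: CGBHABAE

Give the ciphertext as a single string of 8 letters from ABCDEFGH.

Answer: BAAFDCFB

Derivation:
Char 1 ('C'): step: R->1, L=2; C->plug->C->R->F->L->A->refl->B->L'->H->R'->B->plug->B
Char 2 ('G'): step: R->2, L=2; G->plug->A->R->G->L->F->refl->H->L'->B->R'->G->plug->A
Char 3 ('B'): step: R->3, L=2; B->plug->B->R->G->L->F->refl->H->L'->B->R'->G->plug->A
Char 4 ('H'): step: R->4, L=2; H->plug->H->R->C->L->G->refl->D->L'->A->R'->F->plug->F
Char 5 ('A'): step: R->5, L=2; A->plug->G->R->B->L->H->refl->F->L'->G->R'->D->plug->D
Char 6 ('B'): step: R->6, L=2; B->plug->B->R->H->L->B->refl->A->L'->F->R'->C->plug->C
Char 7 ('A'): step: R->7, L=2; A->plug->G->R->A->L->D->refl->G->L'->C->R'->F->plug->F
Char 8 ('E'): step: R->0, L->3 (L advanced); E->plug->E->R->B->L->F->refl->H->L'->E->R'->B->plug->B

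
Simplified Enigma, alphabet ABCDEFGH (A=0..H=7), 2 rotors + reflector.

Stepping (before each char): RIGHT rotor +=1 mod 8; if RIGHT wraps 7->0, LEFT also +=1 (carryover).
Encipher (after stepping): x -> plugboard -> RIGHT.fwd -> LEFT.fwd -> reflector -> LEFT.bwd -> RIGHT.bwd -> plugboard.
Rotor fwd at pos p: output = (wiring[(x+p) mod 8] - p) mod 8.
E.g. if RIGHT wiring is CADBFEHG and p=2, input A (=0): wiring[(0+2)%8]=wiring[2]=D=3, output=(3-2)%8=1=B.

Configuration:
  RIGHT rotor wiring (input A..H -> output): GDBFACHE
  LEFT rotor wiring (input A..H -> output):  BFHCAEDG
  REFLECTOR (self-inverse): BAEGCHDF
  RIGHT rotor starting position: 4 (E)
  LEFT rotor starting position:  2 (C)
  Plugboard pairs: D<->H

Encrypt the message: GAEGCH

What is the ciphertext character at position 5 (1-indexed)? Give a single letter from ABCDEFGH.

Char 1 ('G'): step: R->5, L=2; G->plug->G->R->A->L->F->refl->H->L'->G->R'->E->plug->E
Char 2 ('A'): step: R->6, L=2; A->plug->A->R->B->L->A->refl->B->L'->E->R'->H->plug->D
Char 3 ('E'): step: R->7, L=2; E->plug->E->R->G->L->H->refl->F->L'->A->R'->H->plug->D
Char 4 ('G'): step: R->0, L->3 (L advanced); G->plug->G->R->H->L->E->refl->C->L'->G->R'->A->plug->A
Char 5 ('C'): step: R->1, L=3; C->plug->C->R->E->L->D->refl->G->L'->F->R'->H->plug->D

D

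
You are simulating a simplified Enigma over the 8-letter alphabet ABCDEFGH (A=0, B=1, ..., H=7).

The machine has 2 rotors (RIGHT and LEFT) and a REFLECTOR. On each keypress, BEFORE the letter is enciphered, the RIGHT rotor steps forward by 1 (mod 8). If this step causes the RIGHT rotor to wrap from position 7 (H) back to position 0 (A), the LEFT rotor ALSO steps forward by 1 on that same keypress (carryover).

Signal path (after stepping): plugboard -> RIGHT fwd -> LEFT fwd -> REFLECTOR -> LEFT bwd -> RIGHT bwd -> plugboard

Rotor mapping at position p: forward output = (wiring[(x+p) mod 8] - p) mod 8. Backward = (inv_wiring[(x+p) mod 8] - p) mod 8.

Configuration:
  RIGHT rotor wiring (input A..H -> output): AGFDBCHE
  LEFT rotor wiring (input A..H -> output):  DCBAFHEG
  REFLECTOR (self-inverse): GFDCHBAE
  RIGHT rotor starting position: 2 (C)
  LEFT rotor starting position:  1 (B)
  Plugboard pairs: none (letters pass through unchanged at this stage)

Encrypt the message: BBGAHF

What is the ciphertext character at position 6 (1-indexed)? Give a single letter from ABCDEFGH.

Char 1 ('B'): step: R->3, L=1; B->plug->B->R->G->L->F->refl->B->L'->A->R'->A->plug->A
Char 2 ('B'): step: R->4, L=1; B->plug->B->R->G->L->F->refl->B->L'->A->R'->D->plug->D
Char 3 ('G'): step: R->5, L=1; G->plug->G->R->G->L->F->refl->B->L'->A->R'->F->plug->F
Char 4 ('A'): step: R->6, L=1; A->plug->A->R->B->L->A->refl->G->L'->E->R'->H->plug->H
Char 5 ('H'): step: R->7, L=1; H->plug->H->R->A->L->B->refl->F->L'->G->R'->D->plug->D
Char 6 ('F'): step: R->0, L->2 (L advanced); F->plug->F->R->C->L->D->refl->C->L'->E->R'->H->plug->H

H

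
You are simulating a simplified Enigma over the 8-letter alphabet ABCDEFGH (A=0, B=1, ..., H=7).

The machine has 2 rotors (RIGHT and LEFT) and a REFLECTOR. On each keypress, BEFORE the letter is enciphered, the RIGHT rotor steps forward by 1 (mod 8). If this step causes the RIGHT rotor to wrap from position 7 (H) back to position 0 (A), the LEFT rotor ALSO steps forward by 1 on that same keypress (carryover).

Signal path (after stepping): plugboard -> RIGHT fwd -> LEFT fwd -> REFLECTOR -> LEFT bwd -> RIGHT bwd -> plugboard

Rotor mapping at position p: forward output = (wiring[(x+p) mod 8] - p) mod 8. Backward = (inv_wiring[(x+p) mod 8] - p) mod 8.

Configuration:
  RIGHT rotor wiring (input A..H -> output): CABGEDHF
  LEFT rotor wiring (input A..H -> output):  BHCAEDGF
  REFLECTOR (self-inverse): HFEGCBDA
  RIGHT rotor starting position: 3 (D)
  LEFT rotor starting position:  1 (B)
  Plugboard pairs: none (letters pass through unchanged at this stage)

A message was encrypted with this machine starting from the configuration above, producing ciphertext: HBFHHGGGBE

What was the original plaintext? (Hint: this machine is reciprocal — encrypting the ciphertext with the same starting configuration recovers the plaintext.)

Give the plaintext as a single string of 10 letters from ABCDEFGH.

Char 1 ('H'): step: R->4, L=1; H->plug->H->R->C->L->H->refl->A->L'->H->R'->B->plug->B
Char 2 ('B'): step: R->5, L=1; B->plug->B->R->C->L->H->refl->A->L'->H->R'->H->plug->H
Char 3 ('F'): step: R->6, L=1; F->plug->F->R->A->L->G->refl->D->L'->D->R'->E->plug->E
Char 4 ('H'): step: R->7, L=1; H->plug->H->R->A->L->G->refl->D->L'->D->R'->B->plug->B
Char 5 ('H'): step: R->0, L->2 (L advanced); H->plug->H->R->F->L->D->refl->G->L'->B->R'->C->plug->C
Char 6 ('G'): step: R->1, L=2; G->plug->G->R->E->L->E->refl->C->L'->C->R'->E->plug->E
Char 7 ('G'): step: R->2, L=2; G->plug->G->R->A->L->A->refl->H->L'->G->R'->H->plug->H
Char 8 ('G'): step: R->3, L=2; G->plug->G->R->F->L->D->refl->G->L'->B->R'->B->plug->B
Char 9 ('B'): step: R->4, L=2; B->plug->B->R->H->L->F->refl->B->L'->D->R'->C->plug->C
Char 10 ('E'): step: R->5, L=2; E->plug->E->R->D->L->B->refl->F->L'->H->R'->H->plug->H

Answer: BHEBCEHBCH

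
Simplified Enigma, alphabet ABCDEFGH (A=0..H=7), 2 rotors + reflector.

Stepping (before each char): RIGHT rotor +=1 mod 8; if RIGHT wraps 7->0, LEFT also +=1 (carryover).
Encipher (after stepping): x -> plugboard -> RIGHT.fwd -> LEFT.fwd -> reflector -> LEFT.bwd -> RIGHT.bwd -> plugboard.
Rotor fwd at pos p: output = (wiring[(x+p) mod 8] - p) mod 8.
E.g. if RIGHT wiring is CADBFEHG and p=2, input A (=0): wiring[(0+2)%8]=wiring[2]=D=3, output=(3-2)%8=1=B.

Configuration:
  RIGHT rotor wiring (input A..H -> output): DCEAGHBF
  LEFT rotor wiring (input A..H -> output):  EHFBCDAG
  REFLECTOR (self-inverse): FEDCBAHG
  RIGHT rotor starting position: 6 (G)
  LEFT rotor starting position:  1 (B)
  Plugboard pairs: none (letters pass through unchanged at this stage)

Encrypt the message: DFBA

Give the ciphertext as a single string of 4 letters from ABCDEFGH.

Answer: GBDE

Derivation:
Char 1 ('D'): step: R->7, L=1; D->plug->D->R->F->L->H->refl->G->L'->A->R'->G->plug->G
Char 2 ('F'): step: R->0, L->2 (L advanced); F->plug->F->R->H->L->F->refl->A->L'->C->R'->B->plug->B
Char 3 ('B'): step: R->1, L=2; B->plug->B->R->D->L->B->refl->E->L'->F->R'->D->plug->D
Char 4 ('A'): step: R->2, L=2; A->plug->A->R->C->L->A->refl->F->L'->H->R'->E->plug->E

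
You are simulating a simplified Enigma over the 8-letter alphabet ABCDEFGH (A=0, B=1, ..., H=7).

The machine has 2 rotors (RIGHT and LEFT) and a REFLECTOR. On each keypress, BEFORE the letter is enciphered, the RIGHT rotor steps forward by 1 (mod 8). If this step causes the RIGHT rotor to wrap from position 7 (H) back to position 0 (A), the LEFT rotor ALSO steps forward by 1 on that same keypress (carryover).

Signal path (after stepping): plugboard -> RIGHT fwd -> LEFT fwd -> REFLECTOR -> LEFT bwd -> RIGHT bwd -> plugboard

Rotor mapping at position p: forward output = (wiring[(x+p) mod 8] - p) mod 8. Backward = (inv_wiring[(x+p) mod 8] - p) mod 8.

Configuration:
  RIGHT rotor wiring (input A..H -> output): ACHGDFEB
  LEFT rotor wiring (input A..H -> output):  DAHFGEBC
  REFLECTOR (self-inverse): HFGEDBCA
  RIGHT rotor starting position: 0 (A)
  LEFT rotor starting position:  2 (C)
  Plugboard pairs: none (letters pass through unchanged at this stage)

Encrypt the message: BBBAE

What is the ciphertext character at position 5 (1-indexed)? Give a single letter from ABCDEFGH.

Char 1 ('B'): step: R->1, L=2; B->plug->B->R->G->L->B->refl->F->L'->A->R'->G->plug->G
Char 2 ('B'): step: R->2, L=2; B->plug->B->R->E->L->H->refl->A->L'->F->R'->A->plug->A
Char 3 ('B'): step: R->3, L=2; B->plug->B->R->A->L->F->refl->B->L'->G->R'->E->plug->E
Char 4 ('A'): step: R->4, L=2; A->plug->A->R->H->L->G->refl->C->L'->D->R'->G->plug->G
Char 5 ('E'): step: R->5, L=2; E->plug->E->R->F->L->A->refl->H->L'->E->R'->C->plug->C

C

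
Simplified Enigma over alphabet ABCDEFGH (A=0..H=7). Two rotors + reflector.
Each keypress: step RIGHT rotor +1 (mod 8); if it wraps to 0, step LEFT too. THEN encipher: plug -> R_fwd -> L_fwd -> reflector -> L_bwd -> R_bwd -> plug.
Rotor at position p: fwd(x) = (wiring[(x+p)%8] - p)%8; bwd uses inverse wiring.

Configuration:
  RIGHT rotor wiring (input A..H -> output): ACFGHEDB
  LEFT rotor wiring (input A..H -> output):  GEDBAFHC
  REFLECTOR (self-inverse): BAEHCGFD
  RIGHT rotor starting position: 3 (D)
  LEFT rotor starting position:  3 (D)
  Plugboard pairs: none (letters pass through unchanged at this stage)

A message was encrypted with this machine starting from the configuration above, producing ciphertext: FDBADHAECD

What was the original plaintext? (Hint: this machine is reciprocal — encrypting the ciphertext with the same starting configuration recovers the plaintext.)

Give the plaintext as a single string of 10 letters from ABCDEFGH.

Answer: CHCCBEFHAA

Derivation:
Char 1 ('F'): step: R->4, L=3; F->plug->F->R->G->L->B->refl->A->L'->H->R'->C->plug->C
Char 2 ('D'): step: R->5, L=3; D->plug->D->R->D->L->E->refl->C->L'->C->R'->H->plug->H
Char 3 ('B'): step: R->6, L=3; B->plug->B->R->D->L->E->refl->C->L'->C->R'->C->plug->C
Char 4 ('A'): step: R->7, L=3; A->plug->A->R->C->L->C->refl->E->L'->D->R'->C->plug->C
Char 5 ('D'): step: R->0, L->4 (L advanced); D->plug->D->R->G->L->H->refl->D->L'->C->R'->B->plug->B
Char 6 ('H'): step: R->1, L=4; H->plug->H->R->H->L->F->refl->G->L'->D->R'->E->plug->E
Char 7 ('A'): step: R->2, L=4; A->plug->A->R->D->L->G->refl->F->L'->H->R'->F->plug->F
Char 8 ('E'): step: R->3, L=4; E->plug->E->R->G->L->H->refl->D->L'->C->R'->H->plug->H
Char 9 ('C'): step: R->4, L=4; C->plug->C->R->H->L->F->refl->G->L'->D->R'->A->plug->A
Char 10 ('D'): step: R->5, L=4; D->plug->D->R->D->L->G->refl->F->L'->H->R'->A->plug->A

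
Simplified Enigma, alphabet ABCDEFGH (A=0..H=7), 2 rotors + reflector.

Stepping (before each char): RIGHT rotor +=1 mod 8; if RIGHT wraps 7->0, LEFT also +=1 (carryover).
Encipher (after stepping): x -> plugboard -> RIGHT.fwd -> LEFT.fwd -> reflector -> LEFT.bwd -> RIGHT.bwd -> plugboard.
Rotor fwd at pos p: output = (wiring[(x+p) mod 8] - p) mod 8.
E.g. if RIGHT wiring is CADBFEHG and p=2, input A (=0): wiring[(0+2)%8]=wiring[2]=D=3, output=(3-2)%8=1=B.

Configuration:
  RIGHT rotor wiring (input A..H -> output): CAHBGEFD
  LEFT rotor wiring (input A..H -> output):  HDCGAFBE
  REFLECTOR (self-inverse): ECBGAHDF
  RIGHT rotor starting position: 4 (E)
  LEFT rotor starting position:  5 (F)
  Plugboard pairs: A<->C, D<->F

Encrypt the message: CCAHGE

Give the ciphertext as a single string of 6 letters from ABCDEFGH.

Char 1 ('C'): step: R->5, L=5; C->plug->A->R->H->L->D->refl->G->L'->E->R'->G->plug->G
Char 2 ('C'): step: R->6, L=5; C->plug->A->R->H->L->D->refl->G->L'->E->R'->C->plug->A
Char 3 ('A'): step: R->7, L=5; A->plug->C->R->B->L->E->refl->A->L'->A->R'->D->plug->F
Char 4 ('H'): step: R->0, L->6 (L advanced); H->plug->H->R->D->L->F->refl->H->L'->H->R'->C->plug->A
Char 5 ('G'): step: R->1, L=6; G->plug->G->R->C->L->B->refl->C->L'->G->R'->B->plug->B
Char 6 ('E'): step: R->2, L=6; E->plug->E->R->D->L->F->refl->H->L'->H->R'->B->plug->B

Answer: GAFABB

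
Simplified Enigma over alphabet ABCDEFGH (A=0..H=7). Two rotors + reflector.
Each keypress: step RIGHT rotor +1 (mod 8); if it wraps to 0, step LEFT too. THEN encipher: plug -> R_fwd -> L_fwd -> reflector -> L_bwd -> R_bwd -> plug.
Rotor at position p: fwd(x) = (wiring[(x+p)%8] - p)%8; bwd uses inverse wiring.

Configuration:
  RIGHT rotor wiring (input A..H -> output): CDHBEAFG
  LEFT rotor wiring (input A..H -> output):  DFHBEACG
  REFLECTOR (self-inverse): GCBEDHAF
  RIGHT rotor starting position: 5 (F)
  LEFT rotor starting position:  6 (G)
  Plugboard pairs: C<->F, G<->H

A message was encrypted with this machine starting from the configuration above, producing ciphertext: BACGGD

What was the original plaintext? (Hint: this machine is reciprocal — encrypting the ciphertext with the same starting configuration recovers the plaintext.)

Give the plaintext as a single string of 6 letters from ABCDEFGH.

Answer: DFHEBE

Derivation:
Char 1 ('B'): step: R->6, L=6; B->plug->B->R->A->L->E->refl->D->L'->F->R'->D->plug->D
Char 2 ('A'): step: R->7, L=6; A->plug->A->R->H->L->C->refl->B->L'->E->R'->C->plug->F
Char 3 ('C'): step: R->0, L->7 (L advanced); C->plug->F->R->A->L->H->refl->F->L'->F->R'->G->plug->H
Char 4 ('G'): step: R->1, L=7; G->plug->H->R->B->L->E->refl->D->L'->H->R'->E->plug->E
Char 5 ('G'): step: R->2, L=7; G->plug->H->R->B->L->E->refl->D->L'->H->R'->B->plug->B
Char 6 ('D'): step: R->3, L=7; D->plug->D->R->C->L->G->refl->A->L'->D->R'->E->plug->E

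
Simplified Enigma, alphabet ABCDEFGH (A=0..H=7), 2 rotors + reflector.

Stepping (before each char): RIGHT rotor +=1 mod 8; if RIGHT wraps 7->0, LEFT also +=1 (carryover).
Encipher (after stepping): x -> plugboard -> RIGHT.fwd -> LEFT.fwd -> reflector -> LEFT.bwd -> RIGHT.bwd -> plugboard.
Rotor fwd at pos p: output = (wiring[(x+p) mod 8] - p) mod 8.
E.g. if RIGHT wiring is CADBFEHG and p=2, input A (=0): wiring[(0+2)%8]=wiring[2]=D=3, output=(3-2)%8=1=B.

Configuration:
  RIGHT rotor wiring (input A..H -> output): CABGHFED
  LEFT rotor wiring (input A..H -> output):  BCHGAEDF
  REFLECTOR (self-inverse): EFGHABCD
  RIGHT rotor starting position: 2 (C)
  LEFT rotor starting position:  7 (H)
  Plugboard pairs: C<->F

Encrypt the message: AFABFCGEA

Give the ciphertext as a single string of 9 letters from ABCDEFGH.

Answer: CBGACGDHD

Derivation:
Char 1 ('A'): step: R->3, L=7; A->plug->A->R->D->L->A->refl->E->L'->H->R'->F->plug->C
Char 2 ('F'): step: R->4, L=7; F->plug->C->R->A->L->G->refl->C->L'->B->R'->B->plug->B
Char 3 ('A'): step: R->5, L=7; A->plug->A->R->A->L->G->refl->C->L'->B->R'->G->plug->G
Char 4 ('B'): step: R->6, L=7; B->plug->B->R->F->L->B->refl->F->L'->G->R'->A->plug->A
Char 5 ('F'): step: R->7, L=7; F->plug->C->R->B->L->C->refl->G->L'->A->R'->F->plug->C
Char 6 ('C'): step: R->0, L->0 (L advanced); C->plug->F->R->F->L->E->refl->A->L'->E->R'->G->plug->G
Char 7 ('G'): step: R->1, L=0; G->plug->G->R->C->L->H->refl->D->L'->G->R'->D->plug->D
Char 8 ('E'): step: R->2, L=0; E->plug->E->R->C->L->H->refl->D->L'->G->R'->H->plug->H
Char 9 ('A'): step: R->3, L=0; A->plug->A->R->D->L->G->refl->C->L'->B->R'->D->plug->D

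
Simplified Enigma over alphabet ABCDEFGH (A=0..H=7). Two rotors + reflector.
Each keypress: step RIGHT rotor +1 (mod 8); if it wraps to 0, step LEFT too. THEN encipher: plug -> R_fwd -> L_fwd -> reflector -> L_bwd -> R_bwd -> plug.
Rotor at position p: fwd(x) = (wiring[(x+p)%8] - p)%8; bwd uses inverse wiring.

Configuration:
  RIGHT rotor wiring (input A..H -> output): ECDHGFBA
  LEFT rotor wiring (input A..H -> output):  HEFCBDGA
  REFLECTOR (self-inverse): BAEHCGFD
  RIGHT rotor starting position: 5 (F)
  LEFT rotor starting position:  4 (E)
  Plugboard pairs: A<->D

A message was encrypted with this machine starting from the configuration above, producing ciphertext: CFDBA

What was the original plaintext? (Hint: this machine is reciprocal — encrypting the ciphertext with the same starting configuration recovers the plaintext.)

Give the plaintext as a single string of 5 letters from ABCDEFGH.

Char 1 ('C'): step: R->6, L=4; C->plug->C->R->G->L->B->refl->A->L'->F->R'->E->plug->E
Char 2 ('F'): step: R->7, L=4; F->plug->F->R->H->L->G->refl->F->L'->A->R'->E->plug->E
Char 3 ('D'): step: R->0, L->5 (L advanced); D->plug->A->R->E->L->H->refl->D->L'->C->R'->B->plug->B
Char 4 ('B'): step: R->1, L=5; B->plug->B->R->C->L->D->refl->H->L'->E->R'->E->plug->E
Char 5 ('A'): step: R->2, L=5; A->plug->D->R->D->L->C->refl->E->L'->H->R'->E->plug->E

Answer: EEBEE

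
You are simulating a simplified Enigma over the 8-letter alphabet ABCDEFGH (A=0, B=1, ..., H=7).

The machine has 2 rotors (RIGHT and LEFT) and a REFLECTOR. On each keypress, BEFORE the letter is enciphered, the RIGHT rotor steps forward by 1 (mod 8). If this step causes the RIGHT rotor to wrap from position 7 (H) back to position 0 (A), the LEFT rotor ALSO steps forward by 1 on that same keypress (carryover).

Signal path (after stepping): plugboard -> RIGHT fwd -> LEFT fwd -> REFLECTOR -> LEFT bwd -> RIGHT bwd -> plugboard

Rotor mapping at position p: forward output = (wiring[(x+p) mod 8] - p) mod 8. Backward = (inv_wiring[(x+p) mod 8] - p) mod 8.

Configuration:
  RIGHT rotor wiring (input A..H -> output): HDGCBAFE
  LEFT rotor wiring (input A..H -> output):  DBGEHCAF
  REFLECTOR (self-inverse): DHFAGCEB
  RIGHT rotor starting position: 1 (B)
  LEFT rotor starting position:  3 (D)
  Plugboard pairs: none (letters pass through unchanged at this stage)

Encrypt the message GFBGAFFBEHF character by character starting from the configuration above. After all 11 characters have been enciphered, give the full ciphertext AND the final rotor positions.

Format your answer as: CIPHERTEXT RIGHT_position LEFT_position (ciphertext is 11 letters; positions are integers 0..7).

Answer: CHECDBAHAFD 4 4

Derivation:
Char 1 ('G'): step: R->2, L=3; G->plug->G->R->F->L->A->refl->D->L'->H->R'->C->plug->C
Char 2 ('F'): step: R->3, L=3; F->plug->F->R->E->L->C->refl->F->L'->D->R'->H->plug->H
Char 3 ('B'): step: R->4, L=3; B->plug->B->R->E->L->C->refl->F->L'->D->R'->E->plug->E
Char 4 ('G'): step: R->5, L=3; G->plug->G->R->F->L->A->refl->D->L'->H->R'->C->plug->C
Char 5 ('A'): step: R->6, L=3; A->plug->A->R->H->L->D->refl->A->L'->F->R'->D->plug->D
Char 6 ('F'): step: R->7, L=3; F->plug->F->R->C->L->H->refl->B->L'->A->R'->B->plug->B
Char 7 ('F'): step: R->0, L->4 (L advanced); F->plug->F->R->A->L->D->refl->A->L'->H->R'->A->plug->A
Char 8 ('B'): step: R->1, L=4; B->plug->B->R->F->L->F->refl->C->L'->G->R'->H->plug->H
Char 9 ('E'): step: R->2, L=4; E->plug->E->R->D->L->B->refl->H->L'->E->R'->A->plug->A
Char 10 ('H'): step: R->3, L=4; H->plug->H->R->D->L->B->refl->H->L'->E->R'->F->plug->F
Char 11 ('F'): step: R->4, L=4; F->plug->F->R->H->L->A->refl->D->L'->A->R'->D->plug->D
Final: ciphertext=CHECDBAHAFD, RIGHT=4, LEFT=4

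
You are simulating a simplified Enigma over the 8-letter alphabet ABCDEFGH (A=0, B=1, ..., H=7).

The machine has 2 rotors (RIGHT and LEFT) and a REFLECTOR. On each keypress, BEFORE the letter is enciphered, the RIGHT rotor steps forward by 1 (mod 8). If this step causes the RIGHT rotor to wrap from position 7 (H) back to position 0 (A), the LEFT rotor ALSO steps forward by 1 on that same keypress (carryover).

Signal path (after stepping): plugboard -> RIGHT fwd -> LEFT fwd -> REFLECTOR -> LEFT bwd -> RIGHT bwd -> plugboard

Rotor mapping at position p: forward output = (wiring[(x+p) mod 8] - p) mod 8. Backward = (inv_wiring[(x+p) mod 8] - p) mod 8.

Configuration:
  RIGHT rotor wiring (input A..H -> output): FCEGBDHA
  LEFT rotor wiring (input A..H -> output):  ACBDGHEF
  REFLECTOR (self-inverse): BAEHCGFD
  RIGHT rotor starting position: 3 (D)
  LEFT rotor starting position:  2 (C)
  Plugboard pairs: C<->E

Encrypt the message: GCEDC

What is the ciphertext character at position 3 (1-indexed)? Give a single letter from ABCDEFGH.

Char 1 ('G'): step: R->4, L=2; G->plug->G->R->A->L->H->refl->D->L'->F->R'->A->plug->A
Char 2 ('C'): step: R->5, L=2; C->plug->E->R->F->L->D->refl->H->L'->A->R'->D->plug->D
Char 3 ('E'): step: R->6, L=2; E->plug->C->R->H->L->A->refl->B->L'->B->R'->A->plug->A

A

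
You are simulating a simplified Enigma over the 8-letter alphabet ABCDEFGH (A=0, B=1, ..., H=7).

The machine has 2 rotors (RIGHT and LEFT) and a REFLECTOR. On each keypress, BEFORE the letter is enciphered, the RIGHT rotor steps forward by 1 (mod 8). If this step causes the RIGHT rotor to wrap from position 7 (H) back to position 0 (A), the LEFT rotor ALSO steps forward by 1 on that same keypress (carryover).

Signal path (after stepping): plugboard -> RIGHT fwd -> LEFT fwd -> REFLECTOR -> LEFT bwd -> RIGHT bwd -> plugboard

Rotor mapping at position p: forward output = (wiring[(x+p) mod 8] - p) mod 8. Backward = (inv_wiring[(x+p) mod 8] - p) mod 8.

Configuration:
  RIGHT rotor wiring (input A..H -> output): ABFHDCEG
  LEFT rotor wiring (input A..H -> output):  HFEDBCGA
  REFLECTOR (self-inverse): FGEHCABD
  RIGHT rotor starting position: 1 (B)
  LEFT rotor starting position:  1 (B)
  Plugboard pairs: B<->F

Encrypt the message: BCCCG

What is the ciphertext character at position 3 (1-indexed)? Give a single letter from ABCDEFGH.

Char 1 ('B'): step: R->2, L=1; B->plug->F->R->E->L->B->refl->G->L'->H->R'->H->plug->H
Char 2 ('C'): step: R->3, L=1; C->plug->C->R->H->L->G->refl->B->L'->E->R'->A->plug->A
Char 3 ('C'): step: R->4, L=1; C->plug->C->R->A->L->E->refl->C->L'->C->R'->D->plug->D

D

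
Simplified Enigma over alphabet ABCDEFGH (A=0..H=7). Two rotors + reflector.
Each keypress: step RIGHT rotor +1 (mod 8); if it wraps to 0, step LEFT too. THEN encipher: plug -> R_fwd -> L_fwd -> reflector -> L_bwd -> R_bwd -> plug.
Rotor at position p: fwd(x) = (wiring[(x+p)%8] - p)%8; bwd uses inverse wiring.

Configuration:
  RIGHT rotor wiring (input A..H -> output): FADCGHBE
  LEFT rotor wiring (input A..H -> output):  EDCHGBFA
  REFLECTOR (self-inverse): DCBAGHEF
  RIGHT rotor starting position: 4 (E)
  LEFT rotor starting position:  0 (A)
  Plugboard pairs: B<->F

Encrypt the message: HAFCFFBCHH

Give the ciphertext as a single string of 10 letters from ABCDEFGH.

Answer: CFEEDAGADG

Derivation:
Char 1 ('H'): step: R->5, L=0; H->plug->H->R->B->L->D->refl->A->L'->H->R'->C->plug->C
Char 2 ('A'): step: R->6, L=0; A->plug->A->R->D->L->H->refl->F->L'->G->R'->B->plug->F
Char 3 ('F'): step: R->7, L=0; F->plug->B->R->G->L->F->refl->H->L'->D->R'->E->plug->E
Char 4 ('C'): step: R->0, L->1 (L advanced); C->plug->C->R->D->L->F->refl->H->L'->G->R'->E->plug->E
Char 5 ('F'): step: R->1, L=1; F->plug->B->R->C->L->G->refl->E->L'->F->R'->D->plug->D
Char 6 ('F'): step: R->2, L=1; F->plug->B->R->A->L->C->refl->B->L'->B->R'->A->plug->A
Char 7 ('B'): step: R->3, L=1; B->plug->F->R->C->L->G->refl->E->L'->F->R'->G->plug->G
Char 8 ('C'): step: R->4, L=1; C->plug->C->R->F->L->E->refl->G->L'->C->R'->A->plug->A
Char 9 ('H'): step: R->5, L=1; H->plug->H->R->B->L->B->refl->C->L'->A->R'->D->plug->D
Char 10 ('H'): step: R->6, L=1; H->plug->H->R->B->L->B->refl->C->L'->A->R'->G->plug->G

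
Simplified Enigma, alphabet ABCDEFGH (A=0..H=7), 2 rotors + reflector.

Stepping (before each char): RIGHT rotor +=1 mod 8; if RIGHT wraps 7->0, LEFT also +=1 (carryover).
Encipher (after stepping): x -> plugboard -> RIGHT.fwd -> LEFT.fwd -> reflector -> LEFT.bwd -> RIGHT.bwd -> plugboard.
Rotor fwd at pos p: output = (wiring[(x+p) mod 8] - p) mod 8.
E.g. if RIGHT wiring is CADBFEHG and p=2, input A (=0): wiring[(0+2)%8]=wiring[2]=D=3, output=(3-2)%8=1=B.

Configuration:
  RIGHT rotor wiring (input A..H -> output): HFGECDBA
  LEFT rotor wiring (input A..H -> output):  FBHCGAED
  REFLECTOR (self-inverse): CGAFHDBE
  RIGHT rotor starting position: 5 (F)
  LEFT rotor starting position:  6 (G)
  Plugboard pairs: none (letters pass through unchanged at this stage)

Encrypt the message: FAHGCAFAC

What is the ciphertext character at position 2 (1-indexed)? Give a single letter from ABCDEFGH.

Char 1 ('F'): step: R->6, L=6; F->plug->F->R->G->L->A->refl->C->L'->H->R'->D->plug->D
Char 2 ('A'): step: R->7, L=6; A->plug->A->R->B->L->F->refl->D->L'->D->R'->F->plug->F

F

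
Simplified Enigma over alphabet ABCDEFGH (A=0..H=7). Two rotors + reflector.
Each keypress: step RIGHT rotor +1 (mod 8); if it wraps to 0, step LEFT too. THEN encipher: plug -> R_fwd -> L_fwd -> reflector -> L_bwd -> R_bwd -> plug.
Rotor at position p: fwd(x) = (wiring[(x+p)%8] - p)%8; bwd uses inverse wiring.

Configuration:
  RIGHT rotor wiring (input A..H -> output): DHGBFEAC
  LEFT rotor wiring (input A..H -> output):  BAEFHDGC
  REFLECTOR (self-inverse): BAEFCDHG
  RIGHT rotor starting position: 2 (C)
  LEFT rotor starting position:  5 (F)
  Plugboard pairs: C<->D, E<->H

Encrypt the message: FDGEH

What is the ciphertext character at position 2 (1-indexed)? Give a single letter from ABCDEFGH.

Char 1 ('F'): step: R->3, L=5; F->plug->F->R->A->L->G->refl->H->L'->F->R'->D->plug->C
Char 2 ('D'): step: R->4, L=5; D->plug->C->R->E->L->D->refl->F->L'->C->R'->G->plug->G

G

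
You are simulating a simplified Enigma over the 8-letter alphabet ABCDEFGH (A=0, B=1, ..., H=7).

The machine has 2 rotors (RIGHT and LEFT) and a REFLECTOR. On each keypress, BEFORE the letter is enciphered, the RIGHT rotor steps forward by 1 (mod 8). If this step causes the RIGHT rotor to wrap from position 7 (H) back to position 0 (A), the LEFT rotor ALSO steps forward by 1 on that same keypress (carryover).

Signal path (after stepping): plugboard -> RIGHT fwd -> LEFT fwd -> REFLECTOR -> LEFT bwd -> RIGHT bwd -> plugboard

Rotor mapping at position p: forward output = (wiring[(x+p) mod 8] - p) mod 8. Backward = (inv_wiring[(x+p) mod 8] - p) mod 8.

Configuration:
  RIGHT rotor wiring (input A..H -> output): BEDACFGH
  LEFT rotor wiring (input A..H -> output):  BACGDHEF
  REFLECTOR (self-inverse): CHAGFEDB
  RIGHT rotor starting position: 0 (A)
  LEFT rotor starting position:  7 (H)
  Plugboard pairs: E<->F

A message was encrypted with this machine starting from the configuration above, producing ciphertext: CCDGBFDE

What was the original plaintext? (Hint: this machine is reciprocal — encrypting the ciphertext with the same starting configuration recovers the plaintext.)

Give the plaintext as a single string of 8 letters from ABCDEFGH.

Char 1 ('C'): step: R->1, L=7; C->plug->C->R->H->L->F->refl->E->L'->F->R'->F->plug->E
Char 2 ('C'): step: R->2, L=7; C->plug->C->R->A->L->G->refl->D->L'->D->R'->D->plug->D
Char 3 ('D'): step: R->3, L=7; D->plug->D->R->D->L->D->refl->G->L'->A->R'->H->plug->H
Char 4 ('G'): step: R->4, L=7; G->plug->G->R->H->L->F->refl->E->L'->F->R'->E->plug->F
Char 5 ('B'): step: R->5, L=7; B->plug->B->R->B->L->C->refl->A->L'->G->R'->F->plug->E
Char 6 ('F'): step: R->6, L=7; F->plug->E->R->F->L->E->refl->F->L'->H->R'->H->plug->H
Char 7 ('D'): step: R->7, L=7; D->plug->D->R->E->L->H->refl->B->L'->C->R'->B->plug->B
Char 8 ('E'): step: R->0, L->0 (L advanced); E->plug->F->R->F->L->H->refl->B->L'->A->R'->D->plug->D

Answer: EDHFEHBD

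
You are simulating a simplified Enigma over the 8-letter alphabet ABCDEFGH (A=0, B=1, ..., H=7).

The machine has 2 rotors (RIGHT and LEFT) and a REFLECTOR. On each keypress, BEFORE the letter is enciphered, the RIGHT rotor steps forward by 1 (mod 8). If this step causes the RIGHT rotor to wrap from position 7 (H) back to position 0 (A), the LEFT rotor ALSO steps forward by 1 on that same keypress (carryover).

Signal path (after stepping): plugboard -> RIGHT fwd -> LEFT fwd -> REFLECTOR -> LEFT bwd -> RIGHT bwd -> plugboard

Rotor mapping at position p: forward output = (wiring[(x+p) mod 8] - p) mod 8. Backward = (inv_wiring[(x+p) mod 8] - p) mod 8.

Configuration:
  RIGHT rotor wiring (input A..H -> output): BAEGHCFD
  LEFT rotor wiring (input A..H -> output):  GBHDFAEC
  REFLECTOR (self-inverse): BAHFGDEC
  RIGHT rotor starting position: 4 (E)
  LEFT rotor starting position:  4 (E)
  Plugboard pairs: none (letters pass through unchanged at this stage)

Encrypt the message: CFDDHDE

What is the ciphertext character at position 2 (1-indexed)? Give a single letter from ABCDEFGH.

Char 1 ('C'): step: R->5, L=4; C->plug->C->R->G->L->D->refl->F->L'->F->R'->A->plug->A
Char 2 ('F'): step: R->6, L=4; F->plug->F->R->A->L->B->refl->A->L'->C->R'->D->plug->D

D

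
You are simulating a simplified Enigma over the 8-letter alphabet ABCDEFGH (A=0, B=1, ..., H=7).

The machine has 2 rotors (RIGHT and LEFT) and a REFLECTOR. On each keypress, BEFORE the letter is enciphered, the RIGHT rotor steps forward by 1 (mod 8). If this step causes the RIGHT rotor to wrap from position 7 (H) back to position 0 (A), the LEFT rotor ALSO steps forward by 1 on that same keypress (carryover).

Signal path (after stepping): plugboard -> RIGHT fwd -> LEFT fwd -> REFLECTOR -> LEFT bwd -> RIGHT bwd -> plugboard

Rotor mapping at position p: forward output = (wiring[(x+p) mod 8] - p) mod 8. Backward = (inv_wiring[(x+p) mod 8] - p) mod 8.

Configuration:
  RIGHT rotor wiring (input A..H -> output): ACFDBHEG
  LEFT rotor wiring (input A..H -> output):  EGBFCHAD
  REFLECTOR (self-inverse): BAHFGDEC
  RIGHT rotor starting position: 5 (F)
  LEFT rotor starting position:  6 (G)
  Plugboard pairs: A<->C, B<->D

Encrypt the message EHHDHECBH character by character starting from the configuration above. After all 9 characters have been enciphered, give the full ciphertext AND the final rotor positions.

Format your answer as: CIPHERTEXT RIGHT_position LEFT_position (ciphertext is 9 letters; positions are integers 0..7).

Char 1 ('E'): step: R->6, L=6; E->plug->E->R->H->L->B->refl->A->L'->D->R'->G->plug->G
Char 2 ('H'): step: R->7, L=6; H->plug->H->R->F->L->H->refl->C->L'->A->R'->G->plug->G
Char 3 ('H'): step: R->0, L->7 (L advanced); H->plug->H->R->G->L->A->refl->B->L'->H->R'->F->plug->F
Char 4 ('D'): step: R->1, L=7; D->plug->B->R->E->L->G->refl->E->L'->A->R'->D->plug->B
Char 5 ('H'): step: R->2, L=7; H->plug->H->R->A->L->E->refl->G->L'->E->R'->F->plug->F
Char 6 ('E'): step: R->3, L=7; E->plug->E->R->D->L->C->refl->H->L'->C->R'->H->plug->H
Char 7 ('C'): step: R->4, L=7; C->plug->A->R->F->L->D->refl->F->L'->B->R'->G->plug->G
Char 8 ('B'): step: R->5, L=7; B->plug->D->R->D->L->C->refl->H->L'->C->R'->A->plug->C
Char 9 ('H'): step: R->6, L=7; H->plug->H->R->B->L->F->refl->D->L'->F->R'->F->plug->F
Final: ciphertext=GGFBFHGCF, RIGHT=6, LEFT=7

Answer: GGFBFHGCF 6 7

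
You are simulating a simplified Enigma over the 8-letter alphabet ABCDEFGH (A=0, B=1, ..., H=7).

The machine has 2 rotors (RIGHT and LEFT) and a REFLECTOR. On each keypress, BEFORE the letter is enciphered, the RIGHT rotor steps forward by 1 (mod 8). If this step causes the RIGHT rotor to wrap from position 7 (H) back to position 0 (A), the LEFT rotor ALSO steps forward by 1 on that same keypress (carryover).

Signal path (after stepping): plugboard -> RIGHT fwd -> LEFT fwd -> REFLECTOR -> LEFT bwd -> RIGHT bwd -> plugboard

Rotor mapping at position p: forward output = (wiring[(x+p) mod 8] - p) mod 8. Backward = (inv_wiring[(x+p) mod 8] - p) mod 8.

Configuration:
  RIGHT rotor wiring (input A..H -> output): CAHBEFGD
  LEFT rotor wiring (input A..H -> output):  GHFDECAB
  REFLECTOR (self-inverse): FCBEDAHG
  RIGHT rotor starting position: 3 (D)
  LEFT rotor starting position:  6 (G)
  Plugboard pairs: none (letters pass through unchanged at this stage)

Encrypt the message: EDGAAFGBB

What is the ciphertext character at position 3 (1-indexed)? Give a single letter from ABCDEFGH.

Char 1 ('E'): step: R->4, L=6; E->plug->E->R->G->L->G->refl->H->L'->E->R'->F->plug->F
Char 2 ('D'): step: R->5, L=6; D->plug->D->R->F->L->F->refl->A->L'->C->R'->F->plug->F
Char 3 ('G'): step: R->6, L=6; G->plug->G->R->G->L->G->refl->H->L'->E->R'->C->plug->C

C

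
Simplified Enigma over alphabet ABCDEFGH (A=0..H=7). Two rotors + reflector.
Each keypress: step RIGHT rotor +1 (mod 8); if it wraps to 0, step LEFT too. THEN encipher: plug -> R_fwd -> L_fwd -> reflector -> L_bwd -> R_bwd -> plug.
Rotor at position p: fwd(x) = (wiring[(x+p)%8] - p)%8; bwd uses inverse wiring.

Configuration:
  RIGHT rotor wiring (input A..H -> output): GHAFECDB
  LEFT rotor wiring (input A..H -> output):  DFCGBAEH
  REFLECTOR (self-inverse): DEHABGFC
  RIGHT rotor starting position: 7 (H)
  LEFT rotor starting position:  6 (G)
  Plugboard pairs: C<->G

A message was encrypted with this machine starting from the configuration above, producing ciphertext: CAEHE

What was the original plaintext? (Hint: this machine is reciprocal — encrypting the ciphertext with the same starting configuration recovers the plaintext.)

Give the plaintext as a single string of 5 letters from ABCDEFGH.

Answer: GEACG

Derivation:
Char 1 ('C'): step: R->0, L->7 (L advanced); C->plug->G->R->D->L->D->refl->A->L'->A->R'->C->plug->G
Char 2 ('A'): step: R->1, L=7; A->plug->A->R->G->L->B->refl->E->L'->B->R'->E->plug->E
Char 3 ('E'): step: R->2, L=7; E->plug->E->R->B->L->E->refl->B->L'->G->R'->A->plug->A
Char 4 ('H'): step: R->3, L=7; H->plug->H->R->F->L->C->refl->H->L'->E->R'->G->plug->C
Char 5 ('E'): step: R->4, L=7; E->plug->E->R->C->L->G->refl->F->L'->H->R'->C->plug->G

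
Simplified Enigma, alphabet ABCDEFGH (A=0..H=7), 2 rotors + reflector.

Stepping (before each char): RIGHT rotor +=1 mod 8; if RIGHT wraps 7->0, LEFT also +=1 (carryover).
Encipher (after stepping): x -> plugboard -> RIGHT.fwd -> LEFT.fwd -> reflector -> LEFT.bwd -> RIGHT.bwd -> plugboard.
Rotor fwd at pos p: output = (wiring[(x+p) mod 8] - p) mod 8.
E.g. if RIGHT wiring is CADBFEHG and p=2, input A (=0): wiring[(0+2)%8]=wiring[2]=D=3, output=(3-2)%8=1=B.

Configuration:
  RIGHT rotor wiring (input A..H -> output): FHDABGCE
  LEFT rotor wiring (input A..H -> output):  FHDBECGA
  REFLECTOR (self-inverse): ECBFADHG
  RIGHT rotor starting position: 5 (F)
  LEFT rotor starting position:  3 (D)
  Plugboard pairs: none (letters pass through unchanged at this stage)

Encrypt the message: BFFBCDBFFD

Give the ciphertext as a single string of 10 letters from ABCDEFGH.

Answer: CCEHHAHAAF

Derivation:
Char 1 ('B'): step: R->6, L=3; B->plug->B->R->G->L->E->refl->A->L'->H->R'->C->plug->C
Char 2 ('F'): step: R->7, L=3; F->plug->F->R->C->L->H->refl->G->L'->A->R'->C->plug->C
Char 3 ('F'): step: R->0, L->4 (L advanced); F->plug->F->R->G->L->H->refl->G->L'->B->R'->E->plug->E
Char 4 ('B'): step: R->1, L=4; B->plug->B->R->C->L->C->refl->B->L'->E->R'->H->plug->H
Char 5 ('C'): step: R->2, L=4; C->plug->C->R->H->L->F->refl->D->L'->F->R'->H->plug->H
Char 6 ('D'): step: R->3, L=4; D->plug->D->R->H->L->F->refl->D->L'->F->R'->A->plug->A
Char 7 ('B'): step: R->4, L=4; B->plug->B->R->C->L->C->refl->B->L'->E->R'->H->plug->H
Char 8 ('F'): step: R->5, L=4; F->plug->F->R->G->L->H->refl->G->L'->B->R'->A->plug->A
Char 9 ('F'): step: R->6, L=4; F->plug->F->R->C->L->C->refl->B->L'->E->R'->A->plug->A
Char 10 ('D'): step: R->7, L=4; D->plug->D->R->E->L->B->refl->C->L'->C->R'->F->plug->F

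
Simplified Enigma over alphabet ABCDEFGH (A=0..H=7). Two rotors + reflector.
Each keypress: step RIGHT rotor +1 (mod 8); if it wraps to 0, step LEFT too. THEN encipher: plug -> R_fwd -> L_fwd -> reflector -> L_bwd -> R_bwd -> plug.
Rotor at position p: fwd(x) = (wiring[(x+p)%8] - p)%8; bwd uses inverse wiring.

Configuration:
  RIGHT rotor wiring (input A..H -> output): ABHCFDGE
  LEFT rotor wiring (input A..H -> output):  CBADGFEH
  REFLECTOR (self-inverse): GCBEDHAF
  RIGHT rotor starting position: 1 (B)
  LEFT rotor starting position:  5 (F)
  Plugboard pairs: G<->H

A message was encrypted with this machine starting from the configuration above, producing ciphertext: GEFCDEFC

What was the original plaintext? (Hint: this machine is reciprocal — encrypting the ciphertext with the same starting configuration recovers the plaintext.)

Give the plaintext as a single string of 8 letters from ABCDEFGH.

Answer: FDEFEBDD

Derivation:
Char 1 ('G'): step: R->2, L=5; G->plug->H->R->H->L->B->refl->C->L'->C->R'->F->plug->F
Char 2 ('E'): step: R->3, L=5; E->plug->E->R->B->L->H->refl->F->L'->D->R'->D->plug->D
Char 3 ('F'): step: R->4, L=5; F->plug->F->R->F->L->D->refl->E->L'->E->R'->E->plug->E
Char 4 ('C'): step: R->5, L=5; C->plug->C->R->H->L->B->refl->C->L'->C->R'->F->plug->F
Char 5 ('D'): step: R->6, L=5; D->plug->D->R->D->L->F->refl->H->L'->B->R'->E->plug->E
Char 6 ('E'): step: R->7, L=5; E->plug->E->R->D->L->F->refl->H->L'->B->R'->B->plug->B
Char 7 ('F'): step: R->0, L->6 (L advanced); F->plug->F->R->D->L->D->refl->E->L'->C->R'->D->plug->D
Char 8 ('C'): step: R->1, L=6; C->plug->C->R->B->L->B->refl->C->L'->E->R'->D->plug->D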